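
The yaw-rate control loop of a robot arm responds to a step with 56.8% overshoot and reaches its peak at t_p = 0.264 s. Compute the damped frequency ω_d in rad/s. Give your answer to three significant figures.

ω_d ≈ 11.9 rad/s

t_p = π/ω_d, so ω_d = π/0.264 = 11.9 rad/s.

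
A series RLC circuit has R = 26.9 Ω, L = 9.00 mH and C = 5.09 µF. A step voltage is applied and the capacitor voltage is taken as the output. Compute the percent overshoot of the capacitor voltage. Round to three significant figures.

%OS ≈ 34.6%

For a series RLC circuit (capacitor voltage as output), ω_n = 1/√(LC) = 1/√(9.00 mH · 5.09 µF) = 4670 rad/s.
ζ = (R/2)·√(C/L) = (26.9/2)·√(5.09 µF/9.00 mH) = 0.320.
%OS = 100 e^{−πζ/√(1−ζ²)} with ζ = 0.320 gives 34.6%.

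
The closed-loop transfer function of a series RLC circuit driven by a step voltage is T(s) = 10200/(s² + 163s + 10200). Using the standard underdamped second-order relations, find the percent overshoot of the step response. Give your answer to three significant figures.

Matching coefficients with s² + 2ζω_n s + ω_n² gives ω_n² = 10200 ⇒ ω_n = 101 rad/s, and ζ = 163/(2ω_n) = 0.807.
%OS = 100 e^{−πζ/√(1−ζ²)} with ζ = 0.807 gives 1.37%.

%OS ≈ 1.37%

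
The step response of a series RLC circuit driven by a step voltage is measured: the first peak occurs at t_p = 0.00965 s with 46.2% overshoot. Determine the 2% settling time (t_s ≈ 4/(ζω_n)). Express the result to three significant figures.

t_s ≈ 0.0500 s

The overshoot fixes ζ = −ln(OS)/√(π²+ln²(OS)) = 0.239.
t_p = π/ω_d ⇒ ω_d = 326 rad/s; then ω_n = ω_d/√(1−ζ²) = 335 rad/s.
t_s ≈ 4/(ζω_n) = 4/(0.239·335) = 0.0500 s.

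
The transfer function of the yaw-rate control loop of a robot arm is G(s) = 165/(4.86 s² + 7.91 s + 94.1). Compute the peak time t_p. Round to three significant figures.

t_p ≈ 0.726 s

Dividing through by 4.86: denominator becomes s² + 1.628 s + 19.36.
So ω_n = √19.36 = 4.40 rad/s and ζ = 1.628/(2·4.40) = 0.185.
ω_d = 4.40·√(1 − 0.185²) = 4.32 rad/s. t_p = π/ω_d = 0.726 s.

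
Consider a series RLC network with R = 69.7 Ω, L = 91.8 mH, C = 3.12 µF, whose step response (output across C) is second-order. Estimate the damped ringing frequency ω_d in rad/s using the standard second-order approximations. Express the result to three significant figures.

ω_d ≈ 1830 rad/s

For a series RLC circuit (capacitor voltage as output), ω_n = 1/√(LC) = 1/√(91.8 mH · 3.12 µF) = 1870 rad/s.
ζ = (R/2)·√(C/L) = (69.7/2)·√(3.12 µF/91.8 mH) = 0.203.
ω_d = ω_n√(1−ζ²) = 1830 rad/s.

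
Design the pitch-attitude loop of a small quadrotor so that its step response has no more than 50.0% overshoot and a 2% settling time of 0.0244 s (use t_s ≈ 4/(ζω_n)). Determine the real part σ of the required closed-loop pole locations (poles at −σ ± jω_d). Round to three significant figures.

The settling-time spec alone fixes σ = ζω_n = 4/t_s = 4/0.0244 = 164.
(Overshoot then fixes ζ = 0.215 and hence ω_d = σ·√(1−ζ²)/ζ = 743 rad/s.)

σ ≈ 164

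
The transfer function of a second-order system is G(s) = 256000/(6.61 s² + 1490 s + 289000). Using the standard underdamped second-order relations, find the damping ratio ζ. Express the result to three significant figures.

Dividing through by 6.61: denominator becomes s² + 225.4 s + 43720.
So ω_n = √43720 = 209 rad/s and ζ = 225.4/(2·209) = 0.539.

ζ ≈ 0.539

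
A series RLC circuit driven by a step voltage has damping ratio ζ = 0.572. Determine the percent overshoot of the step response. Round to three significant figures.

%OS ≈ 11.2%

For an underdamped second-order system, %OS = 100·exp(−πζ/√(1−ζ²)).
πζ/√(1−ζ²) = π·0.572/√(1−0.327) = 2.191, so %OS = 100·e^(−2.191) = 11.2%.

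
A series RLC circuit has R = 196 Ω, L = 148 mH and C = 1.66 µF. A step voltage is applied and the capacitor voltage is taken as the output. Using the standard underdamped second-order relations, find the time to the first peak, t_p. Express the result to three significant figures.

t_p ≈ 0.00165 s

For a series RLC circuit (capacitor voltage as output), ω_n = 1/√(LC) = 1/√(148 mH · 1.66 µF) = 2020 rad/s.
ζ = (R/2)·√(C/L) = (196/2)·√(1.66 µF/148 mH) = 0.328.
ω_d = 2020·√(1 − 0.328²) = 1910 rad/s. t_p = π/ω_d = 0.00165 s.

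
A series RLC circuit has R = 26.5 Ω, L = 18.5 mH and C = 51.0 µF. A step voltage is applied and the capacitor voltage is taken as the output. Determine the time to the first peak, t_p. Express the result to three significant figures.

For a series RLC circuit (capacitor voltage as output), ω_n = 1/√(LC) = 1/√(18.5 mH · 51.0 µF) = 1030 rad/s.
ζ = (R/2)·√(C/L) = (26.5/2)·√(51.0 µF/18.5 mH) = 0.696.
ω_d = 1030·√(1 − 0.696²) = 740 rad/s. t_p = π/ω_d = 0.00425 s.

t_p ≈ 0.00425 s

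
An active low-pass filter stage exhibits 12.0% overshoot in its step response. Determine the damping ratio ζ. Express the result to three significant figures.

ζ = −ln(OS)/√(π² + (ln OS)²). With OS = 0.120, ln OS = −2.120 and ζ = 2.120/3.790 = 0.559.

ζ ≈ 0.559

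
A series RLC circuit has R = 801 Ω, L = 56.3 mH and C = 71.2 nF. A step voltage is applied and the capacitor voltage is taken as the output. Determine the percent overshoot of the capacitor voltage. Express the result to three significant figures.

For a series RLC circuit (capacitor voltage as output), ω_n = 1/√(LC) = 1/√(56.3 mH · 71.2 nF) = 15800 rad/s.
ζ = (R/2)·√(C/L) = (801/2)·√(71.2 nF/56.3 mH) = 0.450.
%OS = 100·exp(−πζ/√(1−ζ²)) = 20.5%.

%OS ≈ 20.5%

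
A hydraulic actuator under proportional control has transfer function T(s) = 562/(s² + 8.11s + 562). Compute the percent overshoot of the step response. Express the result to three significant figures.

ω_n = √562 = 23.7 rad/s; ζ = 8.11/(2·23.7) = 0.171.
%OS = 100 e^{−πζ/√(1−ζ²)} with ζ = 0.171 gives 58.0%.

%OS ≈ 58.0%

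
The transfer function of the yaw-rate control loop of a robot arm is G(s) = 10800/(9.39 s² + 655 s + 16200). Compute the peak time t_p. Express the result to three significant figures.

Dividing through by 9.39: denominator becomes s² + 69.76 s + 1725.
So ω_n = √1725 = 41.5 rad/s and ζ = 69.76/(2·41.5) = 0.840.
ω_d = 41.5·√(1 − 0.840²) = 22.6 rad/s. t_p = π/ω_d = 0.139 s.

t_p ≈ 0.139 s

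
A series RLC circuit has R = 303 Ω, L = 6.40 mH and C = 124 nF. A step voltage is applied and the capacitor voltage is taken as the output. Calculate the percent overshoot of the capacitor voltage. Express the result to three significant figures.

For a series RLC circuit (capacitor voltage as output), ω_n = 1/√(LC) = 1/√(6.40 mH · 124 nF) = 35500 rad/s.
ζ = (R/2)·√(C/L) = (303/2)·√(124 nF/6.40 mH) = 0.667.
Overshoot: exp(−π·0.667/√(1−0.667²)) = 0.0601, i.e. 6.01%.

%OS ≈ 6.01%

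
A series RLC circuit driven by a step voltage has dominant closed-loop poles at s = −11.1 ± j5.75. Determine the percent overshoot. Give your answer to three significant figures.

%OS ≈ 0.232%

With σ = 11.1, ω_d = 5.75: ω_n = √(σ²+ω_d²) = 12.5 rad/s, ζ = σ/ω_n = 0.888.
Overshoot: exp(−π·0.888/√(1−0.888²)) = 0.00232, i.e. 0.232%.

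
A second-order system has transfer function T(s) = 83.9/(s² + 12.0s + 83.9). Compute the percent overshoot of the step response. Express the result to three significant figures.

Comparing the denominator to s² + 2ζω_n s + ω_n²: ω_n = √83.9 = 9.16 rad/s, and 2ζω_n = 12.0 so ζ = 12.0/(2·9.16) = 0.655.
%OS = 100·exp(−πζ/√(1−ζ²)) = 6.56%.

%OS ≈ 6.56%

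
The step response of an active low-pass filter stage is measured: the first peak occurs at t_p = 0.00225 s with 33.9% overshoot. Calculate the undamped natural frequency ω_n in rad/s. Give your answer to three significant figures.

From the overshoot, ζ = −ln(OS)/√(π²+ln²(OS)) = 0.326.
t_p = π/ω_d ⇒ ω_d = 1400 rad/s; then ω_n = ω_d/√(1−ζ²) = 1480 rad/s.

ω_n ≈ 1480 rad/s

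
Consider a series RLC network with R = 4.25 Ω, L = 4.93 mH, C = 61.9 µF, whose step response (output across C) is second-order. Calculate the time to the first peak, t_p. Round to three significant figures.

For a series RLC circuit (capacitor voltage as output), ω_n = 1/√(LC) = 1/√(4.93 mH · 61.9 µF) = 1810 rad/s.
ζ = (R/2)·√(C/L) = (4.25/2)·√(61.9 µF/4.93 mH) = 0.238.
The damped frequency ω_d = ω_n√(1−ζ²) = 1760 rad/s. t_p = π/ω_d = 0.00179 s.

t_p ≈ 0.00179 s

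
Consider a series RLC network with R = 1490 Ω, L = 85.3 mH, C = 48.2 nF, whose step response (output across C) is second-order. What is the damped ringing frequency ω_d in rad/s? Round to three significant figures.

ω_d ≈ 12900 rad/s

For a series RLC circuit (capacitor voltage as output), ω_n = 1/√(LC) = 1/√(85.3 mH · 48.2 nF) = 15600 rad/s.
ζ = (R/2)·√(C/L) = (1490/2)·√(48.2 nF/85.3 mH) = 0.560.
The damped frequency ω_d = ω_n√(1−ζ²) = 12900 rad/s.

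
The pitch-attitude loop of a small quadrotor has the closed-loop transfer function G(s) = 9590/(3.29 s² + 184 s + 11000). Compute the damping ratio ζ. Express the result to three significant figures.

Dividing through by 3.29: denominator becomes s² + 55.93 s + 3343.
So ω_n = √3343 = 57.8 rad/s and ζ = 55.93/(2·57.8) = 0.484.

ζ ≈ 0.484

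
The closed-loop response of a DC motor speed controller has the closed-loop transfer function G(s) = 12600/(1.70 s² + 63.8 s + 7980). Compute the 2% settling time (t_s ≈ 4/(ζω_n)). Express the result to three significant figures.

Dividing through by 1.70: denominator becomes s² + 37.53 s + 4694.
So ω_n = √4694 = 68.5 rad/s and ζ = 37.53/(2·68.5) = 0.274.
t_s ≈ 4/(ζω_n) = 0.213 s.

t_s ≈ 0.213 s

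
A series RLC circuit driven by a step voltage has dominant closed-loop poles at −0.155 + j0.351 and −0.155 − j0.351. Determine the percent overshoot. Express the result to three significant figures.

%OS ≈ 25.0%

With σ = 0.155, ω_d = 0.351: ω_n = √(σ²+ω_d²) = 0.384 rad/s, ζ = σ/ω_n = 0.404.
%OS = 100·exp(−πζ/√(1−ζ²)) = 25.0%.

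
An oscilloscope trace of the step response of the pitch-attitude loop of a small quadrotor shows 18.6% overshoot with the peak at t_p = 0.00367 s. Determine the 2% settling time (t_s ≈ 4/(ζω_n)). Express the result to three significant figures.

t_s ≈ 0.00873 s

The overshoot fixes ζ = −ln(OS)/√(π²+ln²(OS)) = 0.472.
t_p = π/ω_d ⇒ ω_d = 856 rad/s; then ω_n = ω_d/√(1−ζ²) = 971 rad/s.
t_s ≈ 4/(ζω_n) = 4/(0.472·971) = 0.00873 s.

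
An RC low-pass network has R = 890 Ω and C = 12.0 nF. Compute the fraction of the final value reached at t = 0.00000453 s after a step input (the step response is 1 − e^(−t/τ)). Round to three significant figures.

y/y_∞ ≈ 0.346

τ = RC = 890 × 12.0 nF = 0.0000107 s.
y(t)/y_∞ = 1 − e^(−t/τ) = 1 − e^(−0.00000453/0.0000107) = 1 − e^(−0.424) = 0.346.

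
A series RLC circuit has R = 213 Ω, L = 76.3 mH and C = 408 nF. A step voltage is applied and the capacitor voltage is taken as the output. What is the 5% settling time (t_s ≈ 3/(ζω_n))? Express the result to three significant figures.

For a series RLC circuit (capacitor voltage as output), ω_n = 1/√(LC) = 1/√(76.3 mH · 408 nF) = 5670 rad/s.
ζ = (R/2)·√(C/L) = (213/2)·√(408 nF/76.3 mH) = 0.246.
t_s ≈ 3/(ζω_n) = 0.00215 s.

t_s ≈ 0.00215 s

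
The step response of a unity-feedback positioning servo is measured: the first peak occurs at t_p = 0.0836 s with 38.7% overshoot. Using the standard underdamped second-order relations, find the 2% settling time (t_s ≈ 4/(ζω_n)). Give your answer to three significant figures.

The overshoot fixes ζ = −ln(OS)/√(π²+ln²(OS)) = 0.289.
From t_p = π/ω_d, ω_d = π/0.0836 = 37.6 rad/s, so ω_n = ω_d/√(1−ζ²) = 39.3 rad/s.
t_s ≈ 4/(ζω_n) = 4/(0.289·39.3) = 0.352 s.

t_s ≈ 0.352 s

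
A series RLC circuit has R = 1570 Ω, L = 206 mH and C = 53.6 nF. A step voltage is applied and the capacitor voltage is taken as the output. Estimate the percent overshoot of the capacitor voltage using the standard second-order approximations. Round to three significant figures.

For a series RLC circuit (capacitor voltage as output), ω_n = 1/√(LC) = 1/√(206 mH · 53.6 nF) = 9520 rad/s.
ζ = (R/2)·√(C/L) = (1570/2)·√(53.6 nF/206 mH) = 0.400.
Overshoot: exp(−π·0.400/√(1−0.400²)) = 0.253, i.e. 25.3%.

%OS ≈ 25.3%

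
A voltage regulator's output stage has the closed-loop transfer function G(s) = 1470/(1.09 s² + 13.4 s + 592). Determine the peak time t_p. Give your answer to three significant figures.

t_p ≈ 0.140 s

Dividing through by 1.09: denominator becomes s² + 12.29 s + 543.1.
So ω_n = √543.1 = 23.3 rad/s and ζ = 12.29/(2·23.3) = 0.264.
ω_d = 23.3·√(1 − 0.264²) = 22.5 rad/s. t_p = π/ω_d = 0.140 s.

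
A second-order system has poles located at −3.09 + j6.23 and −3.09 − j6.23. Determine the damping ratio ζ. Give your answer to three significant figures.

|pole| = ω_n = √(3.09² + 6.23²) = 6.95 rad/s; ζ = cos θ = σ/ω_n = 0.444.

ζ ≈ 0.444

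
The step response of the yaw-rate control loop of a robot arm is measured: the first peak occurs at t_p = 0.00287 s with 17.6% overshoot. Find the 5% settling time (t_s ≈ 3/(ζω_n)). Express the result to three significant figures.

t_s ≈ 0.00496 s

ζ from %OS: ζ = |ln 0.176|/√(π²+ln²0.176) = 0.484.
t_p = π/ω_d ⇒ ω_d = 1090 rad/s; then ω_n = ω_d/√(1−ζ²) = 1250 rad/s.
t_s ≈ 3/(ζω_n) = 3/(0.484·1250) = 0.00496 s.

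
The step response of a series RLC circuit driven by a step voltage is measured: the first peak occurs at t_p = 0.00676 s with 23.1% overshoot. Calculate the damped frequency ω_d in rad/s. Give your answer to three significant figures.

t_p = π/ω_d, so ω_d = π/0.00676 = 465 rad/s.

ω_d ≈ 465 rad/s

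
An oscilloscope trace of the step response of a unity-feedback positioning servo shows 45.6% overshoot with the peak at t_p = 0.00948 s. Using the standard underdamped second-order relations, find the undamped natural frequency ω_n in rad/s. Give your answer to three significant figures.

ω_n ≈ 342 rad/s

The overshoot fixes ζ = −ln(OS)/√(π²+ln²(OS)) = 0.242.
t_p = π/ω_d ⇒ ω_d = 331 rad/s; then ω_n = ω_d/√(1−ζ²) = 342 rad/s.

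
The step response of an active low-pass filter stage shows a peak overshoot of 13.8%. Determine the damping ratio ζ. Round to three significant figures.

ζ = −ln(OS)/√(π² + (ln OS)²). With OS = 0.138, ln OS = −1.981 and ζ = 1.981/3.714 = 0.533.

ζ ≈ 0.533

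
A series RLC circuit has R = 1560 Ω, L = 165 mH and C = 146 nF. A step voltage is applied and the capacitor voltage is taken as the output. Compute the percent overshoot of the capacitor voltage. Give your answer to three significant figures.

%OS ≈ 3.36%

For a series RLC circuit (capacitor voltage as output), ω_n = 1/√(LC) = 1/√(165 mH · 146 nF) = 6440 rad/s.
ζ = (R/2)·√(C/L) = (1560/2)·√(146 nF/165 mH) = 0.734.
%OS = 100 e^{−πζ/√(1−ζ²)} with ζ = 0.734 gives 3.36%.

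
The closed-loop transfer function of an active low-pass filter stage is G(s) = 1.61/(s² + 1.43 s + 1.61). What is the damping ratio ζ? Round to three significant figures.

Comparing the denominator to s² + 2ζω_n s + ω_n²: ω_n = √1.61 = 1.27 rad/s, and 2ζω_n = 1.43 so ζ = 1.43/(2·1.27) = 0.563.

ζ ≈ 0.563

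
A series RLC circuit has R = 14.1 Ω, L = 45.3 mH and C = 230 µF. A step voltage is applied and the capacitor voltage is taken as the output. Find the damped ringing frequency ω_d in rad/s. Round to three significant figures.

For a series RLC circuit (capacitor voltage as output), ω_n = 1/√(LC) = 1/√(45.3 mH · 230 µF) = 310 rad/s.
ζ = (R/2)·√(C/L) = (14.1/2)·√(230 µF/45.3 mH) = 0.502.
ω_d = 310·√(1 − 0.502²) = 268 rad/s.

ω_d ≈ 268 rad/s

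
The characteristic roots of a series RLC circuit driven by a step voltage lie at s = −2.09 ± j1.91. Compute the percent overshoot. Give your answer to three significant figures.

%OS ≈ 3.21%

|pole| = ω_n = √(2.09² + 1.91²) = 2.83 rad/s; ζ = cos θ = σ/ω_n = 0.738.
%OS = 100·exp(−πζ/√(1−ζ²)) = 3.21%.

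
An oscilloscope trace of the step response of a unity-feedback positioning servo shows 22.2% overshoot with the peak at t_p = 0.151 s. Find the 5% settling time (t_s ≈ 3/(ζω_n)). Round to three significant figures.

From the overshoot, ζ = −ln(OS)/√(π²+ln²(OS)) = 0.432.
From t_p = π/ω_d, ω_d = π/0.151 = 20.8 rad/s, so ω_n = ω_d/√(1−ζ²) = 23.1 rad/s.
t_s ≈ 3/(ζω_n) = 3/(0.432·23.1) = 0.301 s.

t_s ≈ 0.301 s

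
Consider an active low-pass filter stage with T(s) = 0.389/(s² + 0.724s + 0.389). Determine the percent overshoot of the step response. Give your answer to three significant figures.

%OS ≈ 10.7%

ω_n = √0.389 = 0.624 rad/s; ζ = 0.724/(2·0.624) = 0.580.
%OS = 100·exp(−πζ/√(1−ζ²)) = 10.7%.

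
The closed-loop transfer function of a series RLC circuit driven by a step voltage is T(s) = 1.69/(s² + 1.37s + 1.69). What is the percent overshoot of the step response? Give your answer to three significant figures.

%OS ≈ 14.3%

ω_n = √1.69 = 1.30 rad/s; ζ = 1.37/(2·1.30) = 0.527.
%OS = 100·exp(−πζ/√(1−ζ²)) = 14.3%.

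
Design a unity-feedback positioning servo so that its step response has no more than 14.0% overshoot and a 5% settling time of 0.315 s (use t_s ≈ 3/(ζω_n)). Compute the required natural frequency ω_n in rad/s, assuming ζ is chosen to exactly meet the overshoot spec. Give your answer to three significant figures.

ω_n ≈ 18.0 rad/s

ζ = −ln(OS)/√(π² + (ln OS)²). With OS = 0.140, ln OS = −1.966 and ζ = 1.966/3.706 = 0.531.
Then ω_n = 3/(ζ t_s) = 3/(0.531 × 0.315) = 18.0 rad/s.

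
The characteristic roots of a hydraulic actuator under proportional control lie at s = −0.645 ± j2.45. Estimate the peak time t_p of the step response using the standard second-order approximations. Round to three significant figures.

t_p = π/ω_d with ω_d = 2.45 (the imaginary part), so t_p = 1.28 s.

t_p ≈ 1.28 s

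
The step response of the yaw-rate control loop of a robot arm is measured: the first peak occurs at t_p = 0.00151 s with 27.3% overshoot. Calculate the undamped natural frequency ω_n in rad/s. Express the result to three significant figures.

From the overshoot, ζ = −ln(OS)/√(π²+ln²(OS)) = 0.382.
From t_p = π/ω_d, ω_d = π/0.00151 = 2080 rad/s, so ω_n = ω_d/√(1−ζ²) = 2250 rad/s.

ω_n ≈ 2250 rad/s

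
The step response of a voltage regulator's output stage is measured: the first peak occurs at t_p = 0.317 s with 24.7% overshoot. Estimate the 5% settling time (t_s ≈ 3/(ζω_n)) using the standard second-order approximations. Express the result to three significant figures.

ζ from %OS: ζ = |ln 0.247|/√(π²+ln²0.247) = 0.407.
t_p = π/ω_d ⇒ ω_d = 9.91 rad/s; then ω_n = ω_d/√(1−ζ²) = 10.8 rad/s.
t_s ≈ 3/(ζω_n) = 3/(0.407·10.8) = 0.680 s.

t_s ≈ 0.680 s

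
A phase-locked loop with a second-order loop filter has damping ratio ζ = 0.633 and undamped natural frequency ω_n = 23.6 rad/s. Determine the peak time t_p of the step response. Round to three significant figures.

The damped frequency is ω_d = ω_n√(1−ζ²) = 23.6·√(1−0.401) = 18.3 rad/s.
Peak time t_p = π/ω_d = π/18.3 = 0.172 s.

t_p ≈ 0.172 s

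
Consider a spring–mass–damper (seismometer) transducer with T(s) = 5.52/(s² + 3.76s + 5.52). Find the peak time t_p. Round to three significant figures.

t_p ≈ 2.23 s

ω_n = √5.52 = 2.35 rad/s; ζ = 3.76/(2·2.35) = 0.800.
ω_d = ω_n√(1−ζ²) = 1.41 rad/s. Then t_p = π/ω_d = 2.23 s.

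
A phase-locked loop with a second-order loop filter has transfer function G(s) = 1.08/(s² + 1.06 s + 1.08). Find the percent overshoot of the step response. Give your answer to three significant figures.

Comparing the denominator to s² + 2ζω_n s + ω_n²: ω_n = √1.08 = 1.04 rad/s, and 2ζω_n = 1.06 so ζ = 1.06/(2·1.04) = 0.510.
Overshoot: exp(−π·0.510/√(1−0.510²)) = 0.155, i.e. 15.5%.

%OS ≈ 15.5%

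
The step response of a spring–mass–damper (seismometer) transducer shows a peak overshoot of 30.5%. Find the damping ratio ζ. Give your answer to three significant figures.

ζ ≈ 0.354

ζ = −ln(OS)/√(π² + (ln OS)²). With OS = 0.305, ln OS = −1.187 and ζ = 1.187/3.359 = 0.354.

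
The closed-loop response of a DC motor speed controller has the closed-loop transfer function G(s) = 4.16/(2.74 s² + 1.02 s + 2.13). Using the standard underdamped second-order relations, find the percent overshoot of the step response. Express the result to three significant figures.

%OS ≈ 50.7%

Dividing through by 2.74: denominator becomes s² + 0.3723 s + 0.7774.
So ω_n = √0.7774 = 0.882 rad/s and ζ = 0.3723/(2·0.882) = 0.211.
Overshoot: exp(−π·0.211/√(1−0.211²)) = 0.507, i.e. 50.7%.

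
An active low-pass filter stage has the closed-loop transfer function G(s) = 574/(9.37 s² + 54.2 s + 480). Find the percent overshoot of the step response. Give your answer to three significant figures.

Dividing through by 9.37: denominator becomes s² + 5.784 s + 51.23.
So ω_n = √51.23 = 7.16 rad/s and ζ = 5.784/(2·7.16) = 0.404.
Overshoot: exp(−π·0.404/√(1−0.404²)) = 0.250, i.e. 25.0%.

%OS ≈ 25.0%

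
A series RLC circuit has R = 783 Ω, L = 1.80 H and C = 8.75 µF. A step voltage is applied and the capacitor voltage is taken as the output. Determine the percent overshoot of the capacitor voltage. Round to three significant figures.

For a series RLC circuit (capacitor voltage as output), ω_n = 1/√(LC) = 1/√(1.80 H · 8.75 µF) = 252 rad/s.
ζ = (R/2)·√(C/L) = (783/2)·√(8.75 µF/1.80 H) = 0.863.
%OS = 100 e^{−πζ/√(1−ζ²)} with ζ = 0.863 gives 0.465%.

%OS ≈ 0.465%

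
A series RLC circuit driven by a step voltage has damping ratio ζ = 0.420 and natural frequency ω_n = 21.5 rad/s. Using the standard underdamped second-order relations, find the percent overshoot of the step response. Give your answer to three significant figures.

For an underdamped second-order system, %OS = 100·exp(−πζ/√(1−ζ²)).
πζ/√(1−ζ²) = π·0.420/√(1−0.176) = 1.454, so %OS = 100·e^(−1.454) = 23.4%.

%OS ≈ 23.4%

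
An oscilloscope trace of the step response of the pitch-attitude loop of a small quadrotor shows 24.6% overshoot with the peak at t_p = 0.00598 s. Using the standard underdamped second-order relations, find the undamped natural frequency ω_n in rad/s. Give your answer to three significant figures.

ζ from %OS: ζ = |ln 0.246|/√(π²+ln²0.246) = 0.408.
t_p = π/ω_d ⇒ ω_d = 525 rad/s; then ω_n = ω_d/√(1−ζ²) = 575 rad/s.

ω_n ≈ 575 rad/s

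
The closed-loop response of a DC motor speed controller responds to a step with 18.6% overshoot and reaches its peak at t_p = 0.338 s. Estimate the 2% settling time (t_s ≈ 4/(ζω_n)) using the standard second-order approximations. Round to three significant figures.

The overshoot fixes ζ = −ln(OS)/√(π²+ln²(OS)) = 0.472.
From t_p = π/ω_d, ω_d = π/0.338 = 9.29 rad/s, so ω_n = ω_d/√(1−ζ²) = 10.5 rad/s.
t_s ≈ 4/(ζω_n) = 4/(0.472·10.5) = 0.804 s.

t_s ≈ 0.804 s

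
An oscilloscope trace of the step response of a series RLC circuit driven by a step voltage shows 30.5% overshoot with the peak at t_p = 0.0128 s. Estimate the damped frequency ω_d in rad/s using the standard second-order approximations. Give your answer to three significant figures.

t_p = π/ω_d, so ω_d = π/0.0128 = 245 rad/s.

ω_d ≈ 245 rad/s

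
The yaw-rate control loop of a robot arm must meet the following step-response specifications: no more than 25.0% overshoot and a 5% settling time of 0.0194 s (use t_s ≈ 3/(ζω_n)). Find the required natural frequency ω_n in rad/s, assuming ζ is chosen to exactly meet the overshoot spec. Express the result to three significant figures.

ω_n ≈ 383 rad/s

Inverting the overshoot relation: ζ = |ln 0.250|/√(π² + ln²0.250) = 0.404.
From t_s ≈ 3/(ζω_n): ω_n = 3/(ζ·t_s) = 3/(0.404·0.0194) = 383 rad/s.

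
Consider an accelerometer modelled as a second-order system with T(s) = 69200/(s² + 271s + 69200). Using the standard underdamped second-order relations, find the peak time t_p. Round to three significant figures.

t_p ≈ 0.0139 s

ω_n = √69200 = 263 rad/s; ζ = 271/(2·263) = 0.515.
The damped frequency ω_d = ω_n√(1−ζ²) = 225 rad/s. Then t_p = π/ω_d = 0.0139 s.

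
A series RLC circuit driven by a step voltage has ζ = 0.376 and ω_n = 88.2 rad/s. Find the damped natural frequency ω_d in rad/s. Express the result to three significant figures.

ω_d = ω_n√(1−ζ²) = 88.2·√0.859 = 81.7 rad/s.

ω_d ≈ 81.7 rad/s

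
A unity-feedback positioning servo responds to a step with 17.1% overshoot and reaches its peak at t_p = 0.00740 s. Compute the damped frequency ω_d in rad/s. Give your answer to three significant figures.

ω_d ≈ 425 rad/s

t_p = π/ω_d, so ω_d = π/0.00740 = 425 rad/s.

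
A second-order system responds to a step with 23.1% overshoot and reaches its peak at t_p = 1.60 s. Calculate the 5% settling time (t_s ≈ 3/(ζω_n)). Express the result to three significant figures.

From the overshoot, ζ = −ln(OS)/√(π²+ln²(OS)) = 0.423.
t_p = π/ω_d ⇒ ω_d = 1.96 rad/s; then ω_n = ω_d/√(1−ζ²) = 2.17 rad/s.
t_s ≈ 3/(ζω_n) = 3/(0.423·2.17) = 3.28 s.

t_s ≈ 3.28 s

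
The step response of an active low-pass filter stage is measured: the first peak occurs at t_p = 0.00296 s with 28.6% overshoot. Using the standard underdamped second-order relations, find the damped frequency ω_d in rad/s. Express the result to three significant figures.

ω_d ≈ 1060 rad/s

t_p = π/ω_d, so ω_d = π/0.00296 = 1060 rad/s.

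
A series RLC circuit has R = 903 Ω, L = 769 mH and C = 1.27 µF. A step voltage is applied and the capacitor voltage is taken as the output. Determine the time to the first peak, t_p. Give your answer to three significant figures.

t_p ≈ 0.00381 s

For a series RLC circuit (capacitor voltage as output), ω_n = 1/√(LC) = 1/√(769 mH · 1.27 µF) = 1010 rad/s.
ζ = (R/2)·√(C/L) = (903/2)·√(1.27 µF/769 mH) = 0.580.
ω_d = 1010·√(1 − 0.580²) = 824 rad/s. t_p = π/ω_d = 0.00381 s.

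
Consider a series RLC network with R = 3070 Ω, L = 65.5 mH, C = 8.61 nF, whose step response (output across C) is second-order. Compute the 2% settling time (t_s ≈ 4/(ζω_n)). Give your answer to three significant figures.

For a series RLC circuit (capacitor voltage as output), ω_n = 1/√(LC) = 1/√(65.5 mH · 8.61 nF) = 42100 rad/s.
ζ = (R/2)·√(C/L) = (3070/2)·√(8.61 nF/65.5 mH) = 0.557.
t_s ≈ 4/(ζω_n) = 0.000171 s.

t_s ≈ 0.000171 s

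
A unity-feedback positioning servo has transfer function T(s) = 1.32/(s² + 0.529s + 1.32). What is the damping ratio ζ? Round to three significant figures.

ω_n = √1.32 = 1.15 rad/s; ζ = 0.529/(2·1.15) = 0.230.

ζ ≈ 0.230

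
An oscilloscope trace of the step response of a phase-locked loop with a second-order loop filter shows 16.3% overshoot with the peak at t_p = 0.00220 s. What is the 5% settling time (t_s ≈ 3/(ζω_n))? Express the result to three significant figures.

t_s ≈ 0.00364 s

The overshoot fixes ζ = −ln(OS)/√(π²+ln²(OS)) = 0.500.
t_p = π/ω_d ⇒ ω_d = 1430 rad/s; then ω_n = ω_d/√(1−ζ²) = 1650 rad/s.
t_s ≈ 3/(ζω_n) = 3/(0.500·1650) = 0.00364 s.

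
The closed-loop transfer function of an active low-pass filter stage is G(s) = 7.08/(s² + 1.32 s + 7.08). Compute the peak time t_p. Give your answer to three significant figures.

t_p ≈ 1.22 s

Matching coefficients with s² + 2ζω_n s + ω_n² gives ω_n² = 7.08 ⇒ ω_n = 2.66 rad/s, and ζ = 1.32/(2ω_n) = 0.248.
ω_d = ω_n√(1−ζ²) = 2.58 rad/s. Then t_p = π/ω_d = 1.22 s.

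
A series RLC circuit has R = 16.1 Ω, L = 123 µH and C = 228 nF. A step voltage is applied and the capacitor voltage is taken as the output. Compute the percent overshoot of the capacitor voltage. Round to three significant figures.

%OS ≈ 31.3%

For a series RLC circuit (capacitor voltage as output), ω_n = 1/√(LC) = 1/√(123 µH · 228 nF) = 189000 rad/s.
ζ = (R/2)·√(C/L) = (16.1/2)·√(228 nF/123 µH) = 0.347.
%OS = 100 e^{−πζ/√(1−ζ²)} with ζ = 0.347 gives 31.3%.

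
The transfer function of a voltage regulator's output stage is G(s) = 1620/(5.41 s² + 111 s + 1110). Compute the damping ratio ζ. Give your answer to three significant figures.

Dividing through by 5.41: denominator becomes s² + 20.52 s + 205.2.
So ω_n = √205.2 = 14.3 rad/s and ζ = 20.52/(2·14.3) = 0.716.

ζ ≈ 0.716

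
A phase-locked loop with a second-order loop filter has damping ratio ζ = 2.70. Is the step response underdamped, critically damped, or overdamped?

overdamped

Since ζ = 2.70 > 1, the system is overdamped.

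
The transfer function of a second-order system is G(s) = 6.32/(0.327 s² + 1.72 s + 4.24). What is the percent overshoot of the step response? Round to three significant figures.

%OS ≈ 3.48%

Dividing through by 0.327: denominator becomes s² + 5.260 s + 12.97.
So ω_n = √12.97 = 3.60 rad/s and ζ = 5.260/(2·3.60) = 0.730.
%OS = 100 e^{−πζ/√(1−ζ²)} with ζ = 0.730 gives 3.48%.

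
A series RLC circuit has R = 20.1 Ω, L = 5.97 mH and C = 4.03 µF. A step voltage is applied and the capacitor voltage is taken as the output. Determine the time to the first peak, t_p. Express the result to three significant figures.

t_p ≈ 0.000505 s

For a series RLC circuit (capacitor voltage as output), ω_n = 1/√(LC) = 1/√(5.97 mH · 4.03 µF) = 6450 rad/s.
ζ = (R/2)·√(C/L) = (20.1/2)·√(4.03 µF/5.97 mH) = 0.261.
The damped frequency ω_d = ω_n√(1−ζ²) = 6220 rad/s. t_p = π/ω_d = 0.000505 s.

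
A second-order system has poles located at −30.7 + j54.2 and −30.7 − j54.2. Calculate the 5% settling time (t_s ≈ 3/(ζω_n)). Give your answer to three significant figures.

For poles at −σ ± jω_d, ζω_n = σ = 30.7, so t_s ≈ 3/σ = 0.0977 s.

t_s ≈ 0.0977 s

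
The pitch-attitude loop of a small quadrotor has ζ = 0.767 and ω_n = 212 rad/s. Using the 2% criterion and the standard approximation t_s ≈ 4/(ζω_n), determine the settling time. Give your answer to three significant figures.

t_s ≈ 0.0246 s

t_s ≈ 4/(ζω_n) = 4/(0.767 × 212) = 0.0246 s.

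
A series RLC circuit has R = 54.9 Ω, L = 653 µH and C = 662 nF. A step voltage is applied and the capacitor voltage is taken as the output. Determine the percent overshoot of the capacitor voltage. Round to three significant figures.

For a series RLC circuit (capacitor voltage as output), ω_n = 1/√(LC) = 1/√(653 µH · 662 nF) = 48100 rad/s.
ζ = (R/2)·√(C/L) = (54.9/2)·√(662 nF/653 µH) = 0.874.
Overshoot: exp(−π·0.874/√(1−0.874²)) = 0.00351, i.e. 0.351%.

%OS ≈ 0.351%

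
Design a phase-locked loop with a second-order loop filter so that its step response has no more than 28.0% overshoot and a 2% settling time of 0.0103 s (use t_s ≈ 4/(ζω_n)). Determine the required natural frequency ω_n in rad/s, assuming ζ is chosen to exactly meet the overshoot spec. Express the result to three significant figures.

ω_n ≈ 1030 rad/s

From %OS = 100·exp(−πζ/√(1−ζ²)), invert to get ζ = −ln(OS)/√(π² + ln²(OS)) with OS = 0.280.
−ln 0.280 = 1.273, so ζ = 1.273/√(π² + 1.620) = 0.376.
From t_s ≈ 4/(ζω_n): ω_n = 4/(ζ·t_s) = 4/(0.376·0.0103) = 1030 rad/s.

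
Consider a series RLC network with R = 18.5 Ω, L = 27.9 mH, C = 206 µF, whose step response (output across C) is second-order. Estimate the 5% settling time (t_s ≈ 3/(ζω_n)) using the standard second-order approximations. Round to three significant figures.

t_s ≈ 0.00905 s

For a series RLC circuit (capacitor voltage as output), ω_n = 1/√(LC) = 1/√(27.9 mH · 206 µF) = 417 rad/s.
ζ = (R/2)·√(C/L) = (18.5/2)·√(206 µF/27.9 mH) = 0.795.
t_s ≈ 3/(ζω_n) = 0.00905 s.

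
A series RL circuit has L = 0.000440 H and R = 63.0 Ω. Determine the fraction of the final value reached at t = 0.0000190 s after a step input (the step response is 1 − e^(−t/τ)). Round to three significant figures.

y/y_∞ ≈ 0.934

τ = L/R = 0.000440/63.0 = 0.00000698 s.
y(t)/y_∞ = 1 − e^(−t/τ) = 1 − e^(−0.0000190/0.00000698) = 1 − e^(−2.72) = 0.934.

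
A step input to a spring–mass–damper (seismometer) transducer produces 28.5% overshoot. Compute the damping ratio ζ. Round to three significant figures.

ζ ≈ 0.371

Inverting the overshoot relation: ζ = |ln 0.285|/√(π² + ln²0.285) = 0.371.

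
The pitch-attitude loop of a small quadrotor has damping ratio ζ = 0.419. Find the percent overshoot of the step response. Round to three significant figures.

For an underdamped second-order system, %OS = 100·exp(−πζ/√(1−ζ²)).
πζ/√(1−ζ²) = π·0.419/√(1−0.176) = 1.450, so %OS = 100·e^(−1.450) = 23.5%.

%OS ≈ 23.5%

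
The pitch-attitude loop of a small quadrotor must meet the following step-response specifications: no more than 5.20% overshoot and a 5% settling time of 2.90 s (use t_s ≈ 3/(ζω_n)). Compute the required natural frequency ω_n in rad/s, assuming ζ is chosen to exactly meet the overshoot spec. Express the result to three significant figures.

From %OS = 100·exp(−πζ/√(1−ζ²)), invert to get ζ = −ln(OS)/√(π² + ln²(OS)) with OS = 0.0520.
−ln 0.0520 = 2.957, so ζ = 2.957/√(π² + 8.741) = 0.685.
Then ω_n = 3/(ζ t_s) = 3/(0.685 × 2.90) = 1.51 rad/s.

ω_n ≈ 1.51 rad/s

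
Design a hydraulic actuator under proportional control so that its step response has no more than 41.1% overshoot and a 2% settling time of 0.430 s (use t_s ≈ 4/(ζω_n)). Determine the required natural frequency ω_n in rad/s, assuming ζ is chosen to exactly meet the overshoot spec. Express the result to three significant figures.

Inverting the overshoot relation: ζ = |ln 0.411|/√(π² + ln²0.411) = 0.272.
From t_s ≈ 4/(ζω_n): ω_n = 4/(ζ·t_s) = 4/(0.272·0.430) = 34.2 rad/s.

ω_n ≈ 34.2 rad/s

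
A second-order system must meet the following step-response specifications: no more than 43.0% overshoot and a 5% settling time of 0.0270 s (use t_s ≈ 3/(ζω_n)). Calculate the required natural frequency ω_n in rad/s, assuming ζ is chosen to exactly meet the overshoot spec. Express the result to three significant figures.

From %OS = 100·exp(−πζ/√(1−ζ²)), invert to get ζ = −ln(OS)/√(π² + ln²(OS)) with OS = 0.430.
−ln 0.430 = 0.8440, so ζ = 0.8440/√(π² + 0.7123) = 0.259.
Then ω_n = 3/(ζ t_s) = 3/(0.259 × 0.0270) = 428 rad/s.

ω_n ≈ 428 rad/s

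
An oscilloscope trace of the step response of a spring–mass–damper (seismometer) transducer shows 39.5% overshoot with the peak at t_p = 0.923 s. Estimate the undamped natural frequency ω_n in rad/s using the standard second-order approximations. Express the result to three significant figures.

From the overshoot, ζ = −ln(OS)/√(π²+ln²(OS)) = 0.284.
t_p = π/ω_d ⇒ ω_d = 3.40 rad/s; then ω_n = ω_d/√(1−ζ²) = 3.55 rad/s.

ω_n ≈ 3.55 rad/s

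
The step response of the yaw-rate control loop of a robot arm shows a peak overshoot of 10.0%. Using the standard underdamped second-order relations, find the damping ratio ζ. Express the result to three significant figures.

ζ = −ln(OS)/√(π² + (ln OS)²). With OS = 0.100, ln OS = −2.303 and ζ = 2.303/3.895 = 0.591.

ζ ≈ 0.591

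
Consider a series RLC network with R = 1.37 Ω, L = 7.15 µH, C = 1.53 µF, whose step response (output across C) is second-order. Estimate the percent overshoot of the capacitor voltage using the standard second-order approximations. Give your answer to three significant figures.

%OS ≈ 35.0%

For a series RLC circuit (capacitor voltage as output), ω_n = 1/√(LC) = 1/√(7.15 µH · 1.53 µF) = 302000 rad/s.
ζ = (R/2)·√(C/L) = (1.37/2)·√(1.53 µF/7.15 µH) = 0.317.
%OS = 100 e^{−πζ/√(1−ζ²)} with ζ = 0.317 gives 35.0%.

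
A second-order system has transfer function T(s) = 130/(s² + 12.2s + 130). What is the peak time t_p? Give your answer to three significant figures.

Comparing the denominator to s² + 2ζω_n s + ω_n²: ω_n = √130 = 11.4 rad/s, and 2ζω_n = 12.2 so ζ = 12.2/(2·11.4) = 0.535.
The damped frequency ω_d = ω_n√(1−ζ²) = 9.63 rad/s. Then t_p = π/ω_d = 0.326 s.

t_p ≈ 0.326 s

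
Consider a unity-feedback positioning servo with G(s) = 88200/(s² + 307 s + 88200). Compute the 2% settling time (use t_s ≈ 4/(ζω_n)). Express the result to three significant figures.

t_s ≈ 0.0261 s

Comparing the denominator to s² + 2ζω_n s + ω_n²: ω_n = √88200 = 297 rad/s, and 2ζω_n = 307 so ζ = 307/(2·297) = 0.517.
t_s ≈ 4/(ζω_n) = 4/(0.517·297) = 0.0261 s.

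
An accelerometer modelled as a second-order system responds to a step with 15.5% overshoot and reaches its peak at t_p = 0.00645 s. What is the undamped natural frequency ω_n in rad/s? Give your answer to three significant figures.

ω_n ≈ 566 rad/s

ζ from %OS: ζ = |ln 0.155|/√(π²+ln²0.155) = 0.510.
From t_p = π/ω_d, ω_d = π/0.00645 = 487 rad/s, so ω_n = ω_d/√(1−ζ²) = 566 rad/s.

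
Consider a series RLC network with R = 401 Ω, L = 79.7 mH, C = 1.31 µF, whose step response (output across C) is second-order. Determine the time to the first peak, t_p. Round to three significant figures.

t_p ≈ 0.00174 s

For a series RLC circuit (capacitor voltage as output), ω_n = 1/√(LC) = 1/√(79.7 mH · 1.31 µF) = 3090 rad/s.
ζ = (R/2)·√(C/L) = (401/2)·√(1.31 µF/79.7 mH) = 0.813.
ω_d = ω_n√(1−ζ²) = 1800 rad/s. t_p = π/ω_d = 0.00174 s.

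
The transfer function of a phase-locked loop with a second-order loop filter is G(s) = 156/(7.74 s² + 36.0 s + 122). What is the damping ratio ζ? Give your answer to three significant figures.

ζ ≈ 0.586

Dividing through by 7.74: denominator becomes s² + 4.651 s + 15.76.
So ω_n = √15.76 = 3.97 rad/s and ζ = 4.651/(2·3.97) = 0.586.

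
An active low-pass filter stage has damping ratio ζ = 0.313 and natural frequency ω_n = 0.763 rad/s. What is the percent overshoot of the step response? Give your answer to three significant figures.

%OS ≈ 35.5%

For an underdamped second-order system, %OS = 100·exp(−πζ/√(1−ζ²)).
πζ/√(1−ζ²) = π·0.313/√(1−0.0980) = 1.035, so %OS = 100·e^(−1.035) = 35.5%.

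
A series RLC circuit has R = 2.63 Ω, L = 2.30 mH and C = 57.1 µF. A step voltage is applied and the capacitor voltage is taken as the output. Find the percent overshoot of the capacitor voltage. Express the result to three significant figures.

%OS ≈ 51.4%

For a series RLC circuit (capacitor voltage as output), ω_n = 1/√(LC) = 1/√(2.30 mH · 57.1 µF) = 2760 rad/s.
ζ = (R/2)·√(C/L) = (2.63/2)·√(57.1 µF/2.30 mH) = 0.207.
%OS = 100·exp(−πζ/√(1−ζ²)) = 51.4%.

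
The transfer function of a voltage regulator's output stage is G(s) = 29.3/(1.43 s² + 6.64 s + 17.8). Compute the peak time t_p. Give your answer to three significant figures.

t_p ≈ 1.18 s

Dividing through by 1.43: denominator becomes s² + 4.643 s + 12.45.
So ω_n = √12.45 = 3.53 rad/s and ζ = 4.643/(2·3.53) = 0.658.
ω_d = ω_n√(1−ζ²) = 2.66 rad/s. t_p = π/ω_d = 1.18 s.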